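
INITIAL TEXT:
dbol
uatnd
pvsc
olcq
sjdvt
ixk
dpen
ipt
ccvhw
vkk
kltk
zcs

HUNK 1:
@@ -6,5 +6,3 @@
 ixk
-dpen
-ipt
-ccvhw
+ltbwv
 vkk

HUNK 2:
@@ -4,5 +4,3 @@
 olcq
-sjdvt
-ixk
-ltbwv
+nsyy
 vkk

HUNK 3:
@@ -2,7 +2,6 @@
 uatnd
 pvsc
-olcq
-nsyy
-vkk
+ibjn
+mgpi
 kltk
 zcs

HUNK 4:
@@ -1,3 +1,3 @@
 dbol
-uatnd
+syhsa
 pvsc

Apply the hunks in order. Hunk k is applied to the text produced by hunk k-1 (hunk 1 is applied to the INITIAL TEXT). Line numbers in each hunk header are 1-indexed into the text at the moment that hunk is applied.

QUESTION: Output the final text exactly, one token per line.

Answer: dbol
syhsa
pvsc
ibjn
mgpi
kltk
zcs

Derivation:
Hunk 1: at line 6 remove [dpen,ipt,ccvhw] add [ltbwv] -> 10 lines: dbol uatnd pvsc olcq sjdvt ixk ltbwv vkk kltk zcs
Hunk 2: at line 4 remove [sjdvt,ixk,ltbwv] add [nsyy] -> 8 lines: dbol uatnd pvsc olcq nsyy vkk kltk zcs
Hunk 3: at line 2 remove [olcq,nsyy,vkk] add [ibjn,mgpi] -> 7 lines: dbol uatnd pvsc ibjn mgpi kltk zcs
Hunk 4: at line 1 remove [uatnd] add [syhsa] -> 7 lines: dbol syhsa pvsc ibjn mgpi kltk zcs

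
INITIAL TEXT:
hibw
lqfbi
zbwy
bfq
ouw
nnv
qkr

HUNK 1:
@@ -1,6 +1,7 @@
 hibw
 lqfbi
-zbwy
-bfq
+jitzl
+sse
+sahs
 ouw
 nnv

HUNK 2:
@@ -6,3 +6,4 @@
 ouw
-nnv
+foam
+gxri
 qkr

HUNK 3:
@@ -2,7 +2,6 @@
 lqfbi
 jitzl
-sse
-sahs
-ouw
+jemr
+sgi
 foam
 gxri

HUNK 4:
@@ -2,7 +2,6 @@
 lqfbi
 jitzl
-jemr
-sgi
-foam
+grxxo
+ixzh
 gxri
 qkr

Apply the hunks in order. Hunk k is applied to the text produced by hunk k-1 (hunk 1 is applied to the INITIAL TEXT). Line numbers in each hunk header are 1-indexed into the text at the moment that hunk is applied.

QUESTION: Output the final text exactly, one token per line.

Answer: hibw
lqfbi
jitzl
grxxo
ixzh
gxri
qkr

Derivation:
Hunk 1: at line 1 remove [zbwy,bfq] add [jitzl,sse,sahs] -> 8 lines: hibw lqfbi jitzl sse sahs ouw nnv qkr
Hunk 2: at line 6 remove [nnv] add [foam,gxri] -> 9 lines: hibw lqfbi jitzl sse sahs ouw foam gxri qkr
Hunk 3: at line 2 remove [sse,sahs,ouw] add [jemr,sgi] -> 8 lines: hibw lqfbi jitzl jemr sgi foam gxri qkr
Hunk 4: at line 2 remove [jemr,sgi,foam] add [grxxo,ixzh] -> 7 lines: hibw lqfbi jitzl grxxo ixzh gxri qkr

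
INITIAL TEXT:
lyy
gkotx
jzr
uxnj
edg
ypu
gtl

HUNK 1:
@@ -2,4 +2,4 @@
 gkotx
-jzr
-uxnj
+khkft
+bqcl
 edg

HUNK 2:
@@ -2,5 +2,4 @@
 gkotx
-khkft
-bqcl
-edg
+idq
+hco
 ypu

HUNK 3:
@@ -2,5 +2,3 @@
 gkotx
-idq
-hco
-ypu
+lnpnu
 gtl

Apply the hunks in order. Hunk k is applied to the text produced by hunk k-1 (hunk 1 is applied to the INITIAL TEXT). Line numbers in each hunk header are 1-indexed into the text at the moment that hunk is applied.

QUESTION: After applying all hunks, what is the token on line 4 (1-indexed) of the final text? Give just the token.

Answer: gtl

Derivation:
Hunk 1: at line 2 remove [jzr,uxnj] add [khkft,bqcl] -> 7 lines: lyy gkotx khkft bqcl edg ypu gtl
Hunk 2: at line 2 remove [khkft,bqcl,edg] add [idq,hco] -> 6 lines: lyy gkotx idq hco ypu gtl
Hunk 3: at line 2 remove [idq,hco,ypu] add [lnpnu] -> 4 lines: lyy gkotx lnpnu gtl
Final line 4: gtl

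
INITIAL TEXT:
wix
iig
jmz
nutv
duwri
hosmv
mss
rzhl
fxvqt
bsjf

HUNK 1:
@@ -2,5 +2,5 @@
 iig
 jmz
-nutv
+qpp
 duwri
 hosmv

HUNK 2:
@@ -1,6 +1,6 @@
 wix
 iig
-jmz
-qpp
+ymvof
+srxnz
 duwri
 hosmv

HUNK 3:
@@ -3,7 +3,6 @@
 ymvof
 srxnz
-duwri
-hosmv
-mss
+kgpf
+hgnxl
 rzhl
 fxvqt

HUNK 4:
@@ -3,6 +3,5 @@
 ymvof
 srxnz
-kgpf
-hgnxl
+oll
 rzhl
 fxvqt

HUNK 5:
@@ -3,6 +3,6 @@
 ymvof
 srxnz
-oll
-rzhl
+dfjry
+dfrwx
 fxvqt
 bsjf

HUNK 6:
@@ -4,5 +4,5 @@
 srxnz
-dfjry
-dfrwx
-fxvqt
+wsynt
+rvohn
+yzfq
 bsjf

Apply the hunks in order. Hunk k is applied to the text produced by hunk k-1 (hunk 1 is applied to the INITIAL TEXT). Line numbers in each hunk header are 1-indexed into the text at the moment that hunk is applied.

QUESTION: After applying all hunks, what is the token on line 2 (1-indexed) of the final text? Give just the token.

Hunk 1: at line 2 remove [nutv] add [qpp] -> 10 lines: wix iig jmz qpp duwri hosmv mss rzhl fxvqt bsjf
Hunk 2: at line 1 remove [jmz,qpp] add [ymvof,srxnz] -> 10 lines: wix iig ymvof srxnz duwri hosmv mss rzhl fxvqt bsjf
Hunk 3: at line 3 remove [duwri,hosmv,mss] add [kgpf,hgnxl] -> 9 lines: wix iig ymvof srxnz kgpf hgnxl rzhl fxvqt bsjf
Hunk 4: at line 3 remove [kgpf,hgnxl] add [oll] -> 8 lines: wix iig ymvof srxnz oll rzhl fxvqt bsjf
Hunk 5: at line 3 remove [oll,rzhl] add [dfjry,dfrwx] -> 8 lines: wix iig ymvof srxnz dfjry dfrwx fxvqt bsjf
Hunk 6: at line 4 remove [dfjry,dfrwx,fxvqt] add [wsynt,rvohn,yzfq] -> 8 lines: wix iig ymvof srxnz wsynt rvohn yzfq bsjf
Final line 2: iig

Answer: iig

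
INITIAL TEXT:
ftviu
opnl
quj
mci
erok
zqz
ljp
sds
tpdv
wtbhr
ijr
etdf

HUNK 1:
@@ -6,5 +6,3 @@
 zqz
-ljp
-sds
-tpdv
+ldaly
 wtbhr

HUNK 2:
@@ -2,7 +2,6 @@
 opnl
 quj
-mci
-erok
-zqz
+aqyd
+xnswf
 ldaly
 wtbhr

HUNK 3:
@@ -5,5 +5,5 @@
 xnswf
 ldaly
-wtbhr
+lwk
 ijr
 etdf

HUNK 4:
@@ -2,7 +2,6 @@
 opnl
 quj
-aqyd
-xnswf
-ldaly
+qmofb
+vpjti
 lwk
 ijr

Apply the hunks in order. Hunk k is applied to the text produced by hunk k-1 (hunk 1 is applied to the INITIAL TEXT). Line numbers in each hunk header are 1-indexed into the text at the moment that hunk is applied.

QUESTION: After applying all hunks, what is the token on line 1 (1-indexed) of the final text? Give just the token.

Hunk 1: at line 6 remove [ljp,sds,tpdv] add [ldaly] -> 10 lines: ftviu opnl quj mci erok zqz ldaly wtbhr ijr etdf
Hunk 2: at line 2 remove [mci,erok,zqz] add [aqyd,xnswf] -> 9 lines: ftviu opnl quj aqyd xnswf ldaly wtbhr ijr etdf
Hunk 3: at line 5 remove [wtbhr] add [lwk] -> 9 lines: ftviu opnl quj aqyd xnswf ldaly lwk ijr etdf
Hunk 4: at line 2 remove [aqyd,xnswf,ldaly] add [qmofb,vpjti] -> 8 lines: ftviu opnl quj qmofb vpjti lwk ijr etdf
Final line 1: ftviu

Answer: ftviu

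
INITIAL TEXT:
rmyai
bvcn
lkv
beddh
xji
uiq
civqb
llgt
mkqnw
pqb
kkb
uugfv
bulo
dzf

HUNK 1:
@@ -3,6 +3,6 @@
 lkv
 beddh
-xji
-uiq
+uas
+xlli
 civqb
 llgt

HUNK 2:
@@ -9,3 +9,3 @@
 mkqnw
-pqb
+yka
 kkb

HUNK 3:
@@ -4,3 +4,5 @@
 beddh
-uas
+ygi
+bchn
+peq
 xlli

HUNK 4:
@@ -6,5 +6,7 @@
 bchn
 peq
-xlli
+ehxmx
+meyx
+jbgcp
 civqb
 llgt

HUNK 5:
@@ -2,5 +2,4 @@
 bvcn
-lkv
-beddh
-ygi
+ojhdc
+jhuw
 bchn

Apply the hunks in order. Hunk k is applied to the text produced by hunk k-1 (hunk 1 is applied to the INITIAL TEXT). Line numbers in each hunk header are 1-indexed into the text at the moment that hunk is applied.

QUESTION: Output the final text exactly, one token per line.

Hunk 1: at line 3 remove [xji,uiq] add [uas,xlli] -> 14 lines: rmyai bvcn lkv beddh uas xlli civqb llgt mkqnw pqb kkb uugfv bulo dzf
Hunk 2: at line 9 remove [pqb] add [yka] -> 14 lines: rmyai bvcn lkv beddh uas xlli civqb llgt mkqnw yka kkb uugfv bulo dzf
Hunk 3: at line 4 remove [uas] add [ygi,bchn,peq] -> 16 lines: rmyai bvcn lkv beddh ygi bchn peq xlli civqb llgt mkqnw yka kkb uugfv bulo dzf
Hunk 4: at line 6 remove [xlli] add [ehxmx,meyx,jbgcp] -> 18 lines: rmyai bvcn lkv beddh ygi bchn peq ehxmx meyx jbgcp civqb llgt mkqnw yka kkb uugfv bulo dzf
Hunk 5: at line 2 remove [lkv,beddh,ygi] add [ojhdc,jhuw] -> 17 lines: rmyai bvcn ojhdc jhuw bchn peq ehxmx meyx jbgcp civqb llgt mkqnw yka kkb uugfv bulo dzf

Answer: rmyai
bvcn
ojhdc
jhuw
bchn
peq
ehxmx
meyx
jbgcp
civqb
llgt
mkqnw
yka
kkb
uugfv
bulo
dzf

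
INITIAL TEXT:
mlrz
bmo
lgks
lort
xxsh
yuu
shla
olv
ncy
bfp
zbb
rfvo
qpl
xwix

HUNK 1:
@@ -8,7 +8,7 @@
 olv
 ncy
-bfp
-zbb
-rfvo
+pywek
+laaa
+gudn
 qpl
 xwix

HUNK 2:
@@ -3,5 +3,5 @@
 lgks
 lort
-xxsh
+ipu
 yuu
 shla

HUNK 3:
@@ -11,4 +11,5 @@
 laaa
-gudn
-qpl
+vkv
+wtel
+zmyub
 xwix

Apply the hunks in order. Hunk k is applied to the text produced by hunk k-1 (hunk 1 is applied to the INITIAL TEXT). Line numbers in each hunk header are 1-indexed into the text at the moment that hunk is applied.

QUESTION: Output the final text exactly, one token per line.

Answer: mlrz
bmo
lgks
lort
ipu
yuu
shla
olv
ncy
pywek
laaa
vkv
wtel
zmyub
xwix

Derivation:
Hunk 1: at line 8 remove [bfp,zbb,rfvo] add [pywek,laaa,gudn] -> 14 lines: mlrz bmo lgks lort xxsh yuu shla olv ncy pywek laaa gudn qpl xwix
Hunk 2: at line 3 remove [xxsh] add [ipu] -> 14 lines: mlrz bmo lgks lort ipu yuu shla olv ncy pywek laaa gudn qpl xwix
Hunk 3: at line 11 remove [gudn,qpl] add [vkv,wtel,zmyub] -> 15 lines: mlrz bmo lgks lort ipu yuu shla olv ncy pywek laaa vkv wtel zmyub xwix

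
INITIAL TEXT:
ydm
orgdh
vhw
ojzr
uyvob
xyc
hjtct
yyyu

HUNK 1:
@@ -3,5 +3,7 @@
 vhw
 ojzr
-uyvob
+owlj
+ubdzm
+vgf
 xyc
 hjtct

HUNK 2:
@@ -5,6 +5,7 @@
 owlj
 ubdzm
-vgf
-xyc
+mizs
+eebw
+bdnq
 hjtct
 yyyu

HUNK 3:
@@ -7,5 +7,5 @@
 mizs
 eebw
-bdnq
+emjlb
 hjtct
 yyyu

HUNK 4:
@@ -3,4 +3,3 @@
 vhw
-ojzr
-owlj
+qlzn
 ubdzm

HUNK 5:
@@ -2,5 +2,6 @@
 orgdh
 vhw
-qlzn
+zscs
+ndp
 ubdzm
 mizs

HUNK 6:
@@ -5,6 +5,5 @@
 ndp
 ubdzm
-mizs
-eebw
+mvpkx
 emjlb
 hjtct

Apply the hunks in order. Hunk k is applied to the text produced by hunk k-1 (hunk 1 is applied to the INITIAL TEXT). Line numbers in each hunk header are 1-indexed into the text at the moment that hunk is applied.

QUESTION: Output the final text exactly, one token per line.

Answer: ydm
orgdh
vhw
zscs
ndp
ubdzm
mvpkx
emjlb
hjtct
yyyu

Derivation:
Hunk 1: at line 3 remove [uyvob] add [owlj,ubdzm,vgf] -> 10 lines: ydm orgdh vhw ojzr owlj ubdzm vgf xyc hjtct yyyu
Hunk 2: at line 5 remove [vgf,xyc] add [mizs,eebw,bdnq] -> 11 lines: ydm orgdh vhw ojzr owlj ubdzm mizs eebw bdnq hjtct yyyu
Hunk 3: at line 7 remove [bdnq] add [emjlb] -> 11 lines: ydm orgdh vhw ojzr owlj ubdzm mizs eebw emjlb hjtct yyyu
Hunk 4: at line 3 remove [ojzr,owlj] add [qlzn] -> 10 lines: ydm orgdh vhw qlzn ubdzm mizs eebw emjlb hjtct yyyu
Hunk 5: at line 2 remove [qlzn] add [zscs,ndp] -> 11 lines: ydm orgdh vhw zscs ndp ubdzm mizs eebw emjlb hjtct yyyu
Hunk 6: at line 5 remove [mizs,eebw] add [mvpkx] -> 10 lines: ydm orgdh vhw zscs ndp ubdzm mvpkx emjlb hjtct yyyu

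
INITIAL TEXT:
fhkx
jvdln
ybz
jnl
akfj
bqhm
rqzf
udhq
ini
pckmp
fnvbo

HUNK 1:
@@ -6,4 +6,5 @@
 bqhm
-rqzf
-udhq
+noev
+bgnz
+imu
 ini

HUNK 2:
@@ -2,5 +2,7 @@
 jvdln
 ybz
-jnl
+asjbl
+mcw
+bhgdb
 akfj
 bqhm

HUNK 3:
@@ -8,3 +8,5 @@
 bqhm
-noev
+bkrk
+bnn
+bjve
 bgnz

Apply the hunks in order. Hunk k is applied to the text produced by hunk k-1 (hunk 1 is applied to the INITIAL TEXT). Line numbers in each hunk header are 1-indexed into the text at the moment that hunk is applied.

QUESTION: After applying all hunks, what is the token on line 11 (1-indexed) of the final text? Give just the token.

Answer: bjve

Derivation:
Hunk 1: at line 6 remove [rqzf,udhq] add [noev,bgnz,imu] -> 12 lines: fhkx jvdln ybz jnl akfj bqhm noev bgnz imu ini pckmp fnvbo
Hunk 2: at line 2 remove [jnl] add [asjbl,mcw,bhgdb] -> 14 lines: fhkx jvdln ybz asjbl mcw bhgdb akfj bqhm noev bgnz imu ini pckmp fnvbo
Hunk 3: at line 8 remove [noev] add [bkrk,bnn,bjve] -> 16 lines: fhkx jvdln ybz asjbl mcw bhgdb akfj bqhm bkrk bnn bjve bgnz imu ini pckmp fnvbo
Final line 11: bjve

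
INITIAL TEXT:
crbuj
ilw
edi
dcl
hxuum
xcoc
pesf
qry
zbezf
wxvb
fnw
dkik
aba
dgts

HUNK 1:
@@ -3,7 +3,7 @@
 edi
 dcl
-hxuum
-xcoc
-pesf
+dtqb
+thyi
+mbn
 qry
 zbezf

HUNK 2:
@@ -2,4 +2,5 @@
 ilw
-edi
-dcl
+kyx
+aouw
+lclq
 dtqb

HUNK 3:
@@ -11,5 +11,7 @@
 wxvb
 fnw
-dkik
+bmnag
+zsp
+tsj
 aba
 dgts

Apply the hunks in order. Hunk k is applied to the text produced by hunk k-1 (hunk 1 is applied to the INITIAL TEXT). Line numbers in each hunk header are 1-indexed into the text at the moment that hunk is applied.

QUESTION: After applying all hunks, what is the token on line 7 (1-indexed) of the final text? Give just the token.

Answer: thyi

Derivation:
Hunk 1: at line 3 remove [hxuum,xcoc,pesf] add [dtqb,thyi,mbn] -> 14 lines: crbuj ilw edi dcl dtqb thyi mbn qry zbezf wxvb fnw dkik aba dgts
Hunk 2: at line 2 remove [edi,dcl] add [kyx,aouw,lclq] -> 15 lines: crbuj ilw kyx aouw lclq dtqb thyi mbn qry zbezf wxvb fnw dkik aba dgts
Hunk 3: at line 11 remove [dkik] add [bmnag,zsp,tsj] -> 17 lines: crbuj ilw kyx aouw lclq dtqb thyi mbn qry zbezf wxvb fnw bmnag zsp tsj aba dgts
Final line 7: thyi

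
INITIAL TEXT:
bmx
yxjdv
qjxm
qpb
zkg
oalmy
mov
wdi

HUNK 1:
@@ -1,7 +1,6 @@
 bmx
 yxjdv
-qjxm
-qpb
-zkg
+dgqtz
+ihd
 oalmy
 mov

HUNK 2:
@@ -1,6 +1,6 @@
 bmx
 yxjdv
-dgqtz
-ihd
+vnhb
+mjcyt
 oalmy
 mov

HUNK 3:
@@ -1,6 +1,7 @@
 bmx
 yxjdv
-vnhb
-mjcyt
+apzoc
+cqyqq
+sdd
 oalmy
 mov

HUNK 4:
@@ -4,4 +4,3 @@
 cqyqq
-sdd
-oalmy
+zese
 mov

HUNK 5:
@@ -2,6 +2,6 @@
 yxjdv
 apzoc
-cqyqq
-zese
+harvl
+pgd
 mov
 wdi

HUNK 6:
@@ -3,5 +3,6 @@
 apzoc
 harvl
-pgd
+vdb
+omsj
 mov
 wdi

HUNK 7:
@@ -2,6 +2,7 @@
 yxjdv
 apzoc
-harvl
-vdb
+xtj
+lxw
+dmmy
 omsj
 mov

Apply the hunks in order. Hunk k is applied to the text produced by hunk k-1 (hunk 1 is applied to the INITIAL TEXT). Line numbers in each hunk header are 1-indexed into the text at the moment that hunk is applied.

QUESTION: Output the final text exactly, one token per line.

Hunk 1: at line 1 remove [qjxm,qpb,zkg] add [dgqtz,ihd] -> 7 lines: bmx yxjdv dgqtz ihd oalmy mov wdi
Hunk 2: at line 1 remove [dgqtz,ihd] add [vnhb,mjcyt] -> 7 lines: bmx yxjdv vnhb mjcyt oalmy mov wdi
Hunk 3: at line 1 remove [vnhb,mjcyt] add [apzoc,cqyqq,sdd] -> 8 lines: bmx yxjdv apzoc cqyqq sdd oalmy mov wdi
Hunk 4: at line 4 remove [sdd,oalmy] add [zese] -> 7 lines: bmx yxjdv apzoc cqyqq zese mov wdi
Hunk 5: at line 2 remove [cqyqq,zese] add [harvl,pgd] -> 7 lines: bmx yxjdv apzoc harvl pgd mov wdi
Hunk 6: at line 3 remove [pgd] add [vdb,omsj] -> 8 lines: bmx yxjdv apzoc harvl vdb omsj mov wdi
Hunk 7: at line 2 remove [harvl,vdb] add [xtj,lxw,dmmy] -> 9 lines: bmx yxjdv apzoc xtj lxw dmmy omsj mov wdi

Answer: bmx
yxjdv
apzoc
xtj
lxw
dmmy
omsj
mov
wdi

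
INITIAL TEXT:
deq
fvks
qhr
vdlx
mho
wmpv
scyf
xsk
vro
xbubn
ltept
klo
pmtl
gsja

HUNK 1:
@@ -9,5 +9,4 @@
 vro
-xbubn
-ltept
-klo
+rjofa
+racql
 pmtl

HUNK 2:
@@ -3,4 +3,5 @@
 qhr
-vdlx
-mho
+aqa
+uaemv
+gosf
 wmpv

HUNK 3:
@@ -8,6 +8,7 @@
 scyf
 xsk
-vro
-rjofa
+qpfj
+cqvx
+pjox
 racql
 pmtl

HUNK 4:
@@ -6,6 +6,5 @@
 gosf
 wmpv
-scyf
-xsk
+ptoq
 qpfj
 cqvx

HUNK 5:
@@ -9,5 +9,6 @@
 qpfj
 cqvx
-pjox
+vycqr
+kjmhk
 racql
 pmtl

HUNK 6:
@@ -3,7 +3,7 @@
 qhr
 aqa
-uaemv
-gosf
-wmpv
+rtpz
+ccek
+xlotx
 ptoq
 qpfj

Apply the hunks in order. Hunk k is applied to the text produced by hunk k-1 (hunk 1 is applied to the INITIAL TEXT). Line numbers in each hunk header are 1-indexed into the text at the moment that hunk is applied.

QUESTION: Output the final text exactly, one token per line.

Hunk 1: at line 9 remove [xbubn,ltept,klo] add [rjofa,racql] -> 13 lines: deq fvks qhr vdlx mho wmpv scyf xsk vro rjofa racql pmtl gsja
Hunk 2: at line 3 remove [vdlx,mho] add [aqa,uaemv,gosf] -> 14 lines: deq fvks qhr aqa uaemv gosf wmpv scyf xsk vro rjofa racql pmtl gsja
Hunk 3: at line 8 remove [vro,rjofa] add [qpfj,cqvx,pjox] -> 15 lines: deq fvks qhr aqa uaemv gosf wmpv scyf xsk qpfj cqvx pjox racql pmtl gsja
Hunk 4: at line 6 remove [scyf,xsk] add [ptoq] -> 14 lines: deq fvks qhr aqa uaemv gosf wmpv ptoq qpfj cqvx pjox racql pmtl gsja
Hunk 5: at line 9 remove [pjox] add [vycqr,kjmhk] -> 15 lines: deq fvks qhr aqa uaemv gosf wmpv ptoq qpfj cqvx vycqr kjmhk racql pmtl gsja
Hunk 6: at line 3 remove [uaemv,gosf,wmpv] add [rtpz,ccek,xlotx] -> 15 lines: deq fvks qhr aqa rtpz ccek xlotx ptoq qpfj cqvx vycqr kjmhk racql pmtl gsja

Answer: deq
fvks
qhr
aqa
rtpz
ccek
xlotx
ptoq
qpfj
cqvx
vycqr
kjmhk
racql
pmtl
gsja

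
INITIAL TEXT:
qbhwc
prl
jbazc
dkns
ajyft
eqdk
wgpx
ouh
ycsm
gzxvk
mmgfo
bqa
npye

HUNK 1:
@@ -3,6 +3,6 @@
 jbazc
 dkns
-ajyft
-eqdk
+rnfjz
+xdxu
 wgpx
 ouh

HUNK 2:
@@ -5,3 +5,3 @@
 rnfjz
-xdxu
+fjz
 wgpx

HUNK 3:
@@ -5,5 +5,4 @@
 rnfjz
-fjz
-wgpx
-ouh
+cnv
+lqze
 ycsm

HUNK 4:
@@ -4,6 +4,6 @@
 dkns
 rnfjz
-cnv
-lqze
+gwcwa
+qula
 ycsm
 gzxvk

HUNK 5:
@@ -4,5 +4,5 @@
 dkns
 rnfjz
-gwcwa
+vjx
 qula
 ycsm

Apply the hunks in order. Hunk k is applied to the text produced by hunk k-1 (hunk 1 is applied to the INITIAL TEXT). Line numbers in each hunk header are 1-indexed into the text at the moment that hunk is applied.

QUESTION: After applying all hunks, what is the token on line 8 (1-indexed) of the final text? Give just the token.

Hunk 1: at line 3 remove [ajyft,eqdk] add [rnfjz,xdxu] -> 13 lines: qbhwc prl jbazc dkns rnfjz xdxu wgpx ouh ycsm gzxvk mmgfo bqa npye
Hunk 2: at line 5 remove [xdxu] add [fjz] -> 13 lines: qbhwc prl jbazc dkns rnfjz fjz wgpx ouh ycsm gzxvk mmgfo bqa npye
Hunk 3: at line 5 remove [fjz,wgpx,ouh] add [cnv,lqze] -> 12 lines: qbhwc prl jbazc dkns rnfjz cnv lqze ycsm gzxvk mmgfo bqa npye
Hunk 4: at line 4 remove [cnv,lqze] add [gwcwa,qula] -> 12 lines: qbhwc prl jbazc dkns rnfjz gwcwa qula ycsm gzxvk mmgfo bqa npye
Hunk 5: at line 4 remove [gwcwa] add [vjx] -> 12 lines: qbhwc prl jbazc dkns rnfjz vjx qula ycsm gzxvk mmgfo bqa npye
Final line 8: ycsm

Answer: ycsm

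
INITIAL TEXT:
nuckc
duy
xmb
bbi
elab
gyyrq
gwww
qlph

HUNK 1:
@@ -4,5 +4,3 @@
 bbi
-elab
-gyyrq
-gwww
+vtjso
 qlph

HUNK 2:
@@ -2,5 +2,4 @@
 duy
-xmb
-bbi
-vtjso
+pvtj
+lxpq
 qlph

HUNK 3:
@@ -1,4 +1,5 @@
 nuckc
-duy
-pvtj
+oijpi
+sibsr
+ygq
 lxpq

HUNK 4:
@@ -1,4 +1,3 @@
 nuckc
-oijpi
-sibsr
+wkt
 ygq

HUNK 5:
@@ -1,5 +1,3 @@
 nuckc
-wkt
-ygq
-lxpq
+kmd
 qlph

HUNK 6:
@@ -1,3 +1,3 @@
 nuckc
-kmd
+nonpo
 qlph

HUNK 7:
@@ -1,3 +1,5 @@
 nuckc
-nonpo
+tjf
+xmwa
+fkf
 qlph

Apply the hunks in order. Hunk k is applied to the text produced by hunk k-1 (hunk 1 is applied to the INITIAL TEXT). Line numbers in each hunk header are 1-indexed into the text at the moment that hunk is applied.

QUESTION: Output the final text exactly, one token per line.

Hunk 1: at line 4 remove [elab,gyyrq,gwww] add [vtjso] -> 6 lines: nuckc duy xmb bbi vtjso qlph
Hunk 2: at line 2 remove [xmb,bbi,vtjso] add [pvtj,lxpq] -> 5 lines: nuckc duy pvtj lxpq qlph
Hunk 3: at line 1 remove [duy,pvtj] add [oijpi,sibsr,ygq] -> 6 lines: nuckc oijpi sibsr ygq lxpq qlph
Hunk 4: at line 1 remove [oijpi,sibsr] add [wkt] -> 5 lines: nuckc wkt ygq lxpq qlph
Hunk 5: at line 1 remove [wkt,ygq,lxpq] add [kmd] -> 3 lines: nuckc kmd qlph
Hunk 6: at line 1 remove [kmd] add [nonpo] -> 3 lines: nuckc nonpo qlph
Hunk 7: at line 1 remove [nonpo] add [tjf,xmwa,fkf] -> 5 lines: nuckc tjf xmwa fkf qlph

Answer: nuckc
tjf
xmwa
fkf
qlph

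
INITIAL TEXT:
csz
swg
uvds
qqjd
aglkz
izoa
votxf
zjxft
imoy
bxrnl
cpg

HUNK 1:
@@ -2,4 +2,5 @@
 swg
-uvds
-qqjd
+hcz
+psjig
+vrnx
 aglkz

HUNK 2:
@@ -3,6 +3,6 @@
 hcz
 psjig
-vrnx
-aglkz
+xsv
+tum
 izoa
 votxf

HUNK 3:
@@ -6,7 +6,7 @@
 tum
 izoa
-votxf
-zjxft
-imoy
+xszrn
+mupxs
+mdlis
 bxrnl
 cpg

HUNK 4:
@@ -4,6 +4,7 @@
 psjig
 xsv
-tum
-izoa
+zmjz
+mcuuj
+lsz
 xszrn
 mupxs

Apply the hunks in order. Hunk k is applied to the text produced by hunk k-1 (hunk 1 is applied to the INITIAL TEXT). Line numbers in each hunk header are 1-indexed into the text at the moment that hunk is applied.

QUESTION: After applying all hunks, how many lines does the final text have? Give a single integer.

Answer: 13

Derivation:
Hunk 1: at line 2 remove [uvds,qqjd] add [hcz,psjig,vrnx] -> 12 lines: csz swg hcz psjig vrnx aglkz izoa votxf zjxft imoy bxrnl cpg
Hunk 2: at line 3 remove [vrnx,aglkz] add [xsv,tum] -> 12 lines: csz swg hcz psjig xsv tum izoa votxf zjxft imoy bxrnl cpg
Hunk 3: at line 6 remove [votxf,zjxft,imoy] add [xszrn,mupxs,mdlis] -> 12 lines: csz swg hcz psjig xsv tum izoa xszrn mupxs mdlis bxrnl cpg
Hunk 4: at line 4 remove [tum,izoa] add [zmjz,mcuuj,lsz] -> 13 lines: csz swg hcz psjig xsv zmjz mcuuj lsz xszrn mupxs mdlis bxrnl cpg
Final line count: 13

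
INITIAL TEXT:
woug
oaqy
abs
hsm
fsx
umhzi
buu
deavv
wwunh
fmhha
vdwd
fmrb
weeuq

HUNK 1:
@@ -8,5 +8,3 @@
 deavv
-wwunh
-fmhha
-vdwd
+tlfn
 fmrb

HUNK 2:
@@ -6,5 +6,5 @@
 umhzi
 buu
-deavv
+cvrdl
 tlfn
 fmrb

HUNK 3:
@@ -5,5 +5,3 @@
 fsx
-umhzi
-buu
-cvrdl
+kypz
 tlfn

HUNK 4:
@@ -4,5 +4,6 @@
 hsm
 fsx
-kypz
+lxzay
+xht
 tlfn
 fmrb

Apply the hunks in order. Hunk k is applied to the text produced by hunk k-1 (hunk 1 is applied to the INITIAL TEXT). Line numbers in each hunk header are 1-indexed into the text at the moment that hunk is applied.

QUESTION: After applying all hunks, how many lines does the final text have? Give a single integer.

Answer: 10

Derivation:
Hunk 1: at line 8 remove [wwunh,fmhha,vdwd] add [tlfn] -> 11 lines: woug oaqy abs hsm fsx umhzi buu deavv tlfn fmrb weeuq
Hunk 2: at line 6 remove [deavv] add [cvrdl] -> 11 lines: woug oaqy abs hsm fsx umhzi buu cvrdl tlfn fmrb weeuq
Hunk 3: at line 5 remove [umhzi,buu,cvrdl] add [kypz] -> 9 lines: woug oaqy abs hsm fsx kypz tlfn fmrb weeuq
Hunk 4: at line 4 remove [kypz] add [lxzay,xht] -> 10 lines: woug oaqy abs hsm fsx lxzay xht tlfn fmrb weeuq
Final line count: 10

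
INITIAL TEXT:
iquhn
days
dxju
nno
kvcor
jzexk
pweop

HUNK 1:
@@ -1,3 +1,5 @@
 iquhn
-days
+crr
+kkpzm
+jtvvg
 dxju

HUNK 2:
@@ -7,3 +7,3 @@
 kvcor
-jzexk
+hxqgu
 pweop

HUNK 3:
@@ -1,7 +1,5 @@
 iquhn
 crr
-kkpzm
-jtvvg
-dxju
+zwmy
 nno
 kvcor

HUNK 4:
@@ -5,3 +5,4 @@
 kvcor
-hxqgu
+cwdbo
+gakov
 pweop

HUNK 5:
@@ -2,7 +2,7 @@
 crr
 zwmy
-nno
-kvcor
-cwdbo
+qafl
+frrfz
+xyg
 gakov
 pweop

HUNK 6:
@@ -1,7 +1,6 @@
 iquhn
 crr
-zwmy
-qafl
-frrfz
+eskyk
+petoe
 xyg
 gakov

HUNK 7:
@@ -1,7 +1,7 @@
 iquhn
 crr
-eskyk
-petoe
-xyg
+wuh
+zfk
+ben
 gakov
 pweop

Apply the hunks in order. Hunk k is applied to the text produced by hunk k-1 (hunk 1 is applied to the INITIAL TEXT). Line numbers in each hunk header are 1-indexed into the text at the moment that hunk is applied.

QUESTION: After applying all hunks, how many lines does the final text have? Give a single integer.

Answer: 7

Derivation:
Hunk 1: at line 1 remove [days] add [crr,kkpzm,jtvvg] -> 9 lines: iquhn crr kkpzm jtvvg dxju nno kvcor jzexk pweop
Hunk 2: at line 7 remove [jzexk] add [hxqgu] -> 9 lines: iquhn crr kkpzm jtvvg dxju nno kvcor hxqgu pweop
Hunk 3: at line 1 remove [kkpzm,jtvvg,dxju] add [zwmy] -> 7 lines: iquhn crr zwmy nno kvcor hxqgu pweop
Hunk 4: at line 5 remove [hxqgu] add [cwdbo,gakov] -> 8 lines: iquhn crr zwmy nno kvcor cwdbo gakov pweop
Hunk 5: at line 2 remove [nno,kvcor,cwdbo] add [qafl,frrfz,xyg] -> 8 lines: iquhn crr zwmy qafl frrfz xyg gakov pweop
Hunk 6: at line 1 remove [zwmy,qafl,frrfz] add [eskyk,petoe] -> 7 lines: iquhn crr eskyk petoe xyg gakov pweop
Hunk 7: at line 1 remove [eskyk,petoe,xyg] add [wuh,zfk,ben] -> 7 lines: iquhn crr wuh zfk ben gakov pweop
Final line count: 7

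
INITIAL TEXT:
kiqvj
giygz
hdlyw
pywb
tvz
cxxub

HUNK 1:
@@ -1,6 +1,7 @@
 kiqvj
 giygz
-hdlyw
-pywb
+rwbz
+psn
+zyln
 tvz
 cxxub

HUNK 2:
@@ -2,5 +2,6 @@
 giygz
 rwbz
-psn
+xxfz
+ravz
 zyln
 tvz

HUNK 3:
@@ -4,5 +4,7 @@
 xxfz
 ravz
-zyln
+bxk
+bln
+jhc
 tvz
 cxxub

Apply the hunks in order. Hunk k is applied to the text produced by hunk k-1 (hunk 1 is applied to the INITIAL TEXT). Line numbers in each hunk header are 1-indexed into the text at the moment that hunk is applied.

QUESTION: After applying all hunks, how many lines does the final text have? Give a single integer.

Answer: 10

Derivation:
Hunk 1: at line 1 remove [hdlyw,pywb] add [rwbz,psn,zyln] -> 7 lines: kiqvj giygz rwbz psn zyln tvz cxxub
Hunk 2: at line 2 remove [psn] add [xxfz,ravz] -> 8 lines: kiqvj giygz rwbz xxfz ravz zyln tvz cxxub
Hunk 3: at line 4 remove [zyln] add [bxk,bln,jhc] -> 10 lines: kiqvj giygz rwbz xxfz ravz bxk bln jhc tvz cxxub
Final line count: 10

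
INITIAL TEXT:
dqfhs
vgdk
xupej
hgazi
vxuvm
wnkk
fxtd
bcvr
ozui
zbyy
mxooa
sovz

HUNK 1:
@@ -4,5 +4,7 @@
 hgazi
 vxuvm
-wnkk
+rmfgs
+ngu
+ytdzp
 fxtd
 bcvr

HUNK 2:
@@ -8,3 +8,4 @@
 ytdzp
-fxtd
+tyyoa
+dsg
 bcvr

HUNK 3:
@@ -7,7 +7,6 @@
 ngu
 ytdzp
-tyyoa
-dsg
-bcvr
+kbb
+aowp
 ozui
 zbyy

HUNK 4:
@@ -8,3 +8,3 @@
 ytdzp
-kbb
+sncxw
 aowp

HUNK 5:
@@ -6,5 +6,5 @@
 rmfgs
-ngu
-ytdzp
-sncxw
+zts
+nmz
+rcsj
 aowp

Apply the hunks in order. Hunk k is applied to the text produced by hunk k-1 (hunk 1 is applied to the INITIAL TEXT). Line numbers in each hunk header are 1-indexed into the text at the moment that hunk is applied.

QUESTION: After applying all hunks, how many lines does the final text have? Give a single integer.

Answer: 14

Derivation:
Hunk 1: at line 4 remove [wnkk] add [rmfgs,ngu,ytdzp] -> 14 lines: dqfhs vgdk xupej hgazi vxuvm rmfgs ngu ytdzp fxtd bcvr ozui zbyy mxooa sovz
Hunk 2: at line 8 remove [fxtd] add [tyyoa,dsg] -> 15 lines: dqfhs vgdk xupej hgazi vxuvm rmfgs ngu ytdzp tyyoa dsg bcvr ozui zbyy mxooa sovz
Hunk 3: at line 7 remove [tyyoa,dsg,bcvr] add [kbb,aowp] -> 14 lines: dqfhs vgdk xupej hgazi vxuvm rmfgs ngu ytdzp kbb aowp ozui zbyy mxooa sovz
Hunk 4: at line 8 remove [kbb] add [sncxw] -> 14 lines: dqfhs vgdk xupej hgazi vxuvm rmfgs ngu ytdzp sncxw aowp ozui zbyy mxooa sovz
Hunk 5: at line 6 remove [ngu,ytdzp,sncxw] add [zts,nmz,rcsj] -> 14 lines: dqfhs vgdk xupej hgazi vxuvm rmfgs zts nmz rcsj aowp ozui zbyy mxooa sovz
Final line count: 14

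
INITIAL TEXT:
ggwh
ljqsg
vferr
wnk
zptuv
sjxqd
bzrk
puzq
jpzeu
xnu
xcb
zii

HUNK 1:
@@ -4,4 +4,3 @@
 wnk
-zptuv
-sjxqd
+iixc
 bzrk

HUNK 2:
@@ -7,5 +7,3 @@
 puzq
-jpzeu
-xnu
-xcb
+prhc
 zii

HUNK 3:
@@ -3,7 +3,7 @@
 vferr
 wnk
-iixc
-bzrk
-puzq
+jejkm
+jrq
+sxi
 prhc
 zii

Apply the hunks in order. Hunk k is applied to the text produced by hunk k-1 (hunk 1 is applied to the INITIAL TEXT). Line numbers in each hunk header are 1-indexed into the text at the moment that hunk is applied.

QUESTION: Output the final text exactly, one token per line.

Hunk 1: at line 4 remove [zptuv,sjxqd] add [iixc] -> 11 lines: ggwh ljqsg vferr wnk iixc bzrk puzq jpzeu xnu xcb zii
Hunk 2: at line 7 remove [jpzeu,xnu,xcb] add [prhc] -> 9 lines: ggwh ljqsg vferr wnk iixc bzrk puzq prhc zii
Hunk 3: at line 3 remove [iixc,bzrk,puzq] add [jejkm,jrq,sxi] -> 9 lines: ggwh ljqsg vferr wnk jejkm jrq sxi prhc zii

Answer: ggwh
ljqsg
vferr
wnk
jejkm
jrq
sxi
prhc
zii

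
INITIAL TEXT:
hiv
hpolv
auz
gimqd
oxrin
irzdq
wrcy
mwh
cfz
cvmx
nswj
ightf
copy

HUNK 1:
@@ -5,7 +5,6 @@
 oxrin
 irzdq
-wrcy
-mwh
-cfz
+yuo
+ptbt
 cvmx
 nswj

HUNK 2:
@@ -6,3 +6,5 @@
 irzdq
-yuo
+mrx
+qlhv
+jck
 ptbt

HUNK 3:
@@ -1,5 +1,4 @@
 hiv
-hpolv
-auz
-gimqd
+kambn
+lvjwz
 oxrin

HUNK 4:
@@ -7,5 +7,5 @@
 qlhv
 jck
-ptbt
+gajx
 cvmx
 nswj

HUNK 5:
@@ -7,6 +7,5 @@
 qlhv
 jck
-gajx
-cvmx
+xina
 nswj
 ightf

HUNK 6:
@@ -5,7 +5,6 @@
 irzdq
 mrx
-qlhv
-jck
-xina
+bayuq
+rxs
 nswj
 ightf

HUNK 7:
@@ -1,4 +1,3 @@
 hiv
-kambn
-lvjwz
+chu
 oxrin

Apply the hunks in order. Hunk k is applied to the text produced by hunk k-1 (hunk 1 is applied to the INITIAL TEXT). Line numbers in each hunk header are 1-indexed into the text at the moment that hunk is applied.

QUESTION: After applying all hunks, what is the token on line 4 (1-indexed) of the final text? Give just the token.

Hunk 1: at line 5 remove [wrcy,mwh,cfz] add [yuo,ptbt] -> 12 lines: hiv hpolv auz gimqd oxrin irzdq yuo ptbt cvmx nswj ightf copy
Hunk 2: at line 6 remove [yuo] add [mrx,qlhv,jck] -> 14 lines: hiv hpolv auz gimqd oxrin irzdq mrx qlhv jck ptbt cvmx nswj ightf copy
Hunk 3: at line 1 remove [hpolv,auz,gimqd] add [kambn,lvjwz] -> 13 lines: hiv kambn lvjwz oxrin irzdq mrx qlhv jck ptbt cvmx nswj ightf copy
Hunk 4: at line 7 remove [ptbt] add [gajx] -> 13 lines: hiv kambn lvjwz oxrin irzdq mrx qlhv jck gajx cvmx nswj ightf copy
Hunk 5: at line 7 remove [gajx,cvmx] add [xina] -> 12 lines: hiv kambn lvjwz oxrin irzdq mrx qlhv jck xina nswj ightf copy
Hunk 6: at line 5 remove [qlhv,jck,xina] add [bayuq,rxs] -> 11 lines: hiv kambn lvjwz oxrin irzdq mrx bayuq rxs nswj ightf copy
Hunk 7: at line 1 remove [kambn,lvjwz] add [chu] -> 10 lines: hiv chu oxrin irzdq mrx bayuq rxs nswj ightf copy
Final line 4: irzdq

Answer: irzdq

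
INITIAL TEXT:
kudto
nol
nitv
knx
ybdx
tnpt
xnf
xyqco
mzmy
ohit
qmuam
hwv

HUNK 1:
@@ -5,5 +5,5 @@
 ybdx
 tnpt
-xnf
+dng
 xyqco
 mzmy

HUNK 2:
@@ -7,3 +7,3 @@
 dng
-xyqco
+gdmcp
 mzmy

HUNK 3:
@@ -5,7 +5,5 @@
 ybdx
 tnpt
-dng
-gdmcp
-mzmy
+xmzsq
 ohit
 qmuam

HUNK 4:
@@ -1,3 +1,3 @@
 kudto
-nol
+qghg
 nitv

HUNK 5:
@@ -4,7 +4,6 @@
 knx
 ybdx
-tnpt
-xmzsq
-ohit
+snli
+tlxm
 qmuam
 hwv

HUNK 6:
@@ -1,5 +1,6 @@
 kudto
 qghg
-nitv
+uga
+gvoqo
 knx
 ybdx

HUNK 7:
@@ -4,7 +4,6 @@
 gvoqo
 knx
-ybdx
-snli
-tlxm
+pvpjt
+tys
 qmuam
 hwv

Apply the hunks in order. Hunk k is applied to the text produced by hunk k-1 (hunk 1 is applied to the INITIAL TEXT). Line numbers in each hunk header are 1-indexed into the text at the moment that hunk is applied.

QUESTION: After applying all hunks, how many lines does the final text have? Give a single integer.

Hunk 1: at line 5 remove [xnf] add [dng] -> 12 lines: kudto nol nitv knx ybdx tnpt dng xyqco mzmy ohit qmuam hwv
Hunk 2: at line 7 remove [xyqco] add [gdmcp] -> 12 lines: kudto nol nitv knx ybdx tnpt dng gdmcp mzmy ohit qmuam hwv
Hunk 3: at line 5 remove [dng,gdmcp,mzmy] add [xmzsq] -> 10 lines: kudto nol nitv knx ybdx tnpt xmzsq ohit qmuam hwv
Hunk 4: at line 1 remove [nol] add [qghg] -> 10 lines: kudto qghg nitv knx ybdx tnpt xmzsq ohit qmuam hwv
Hunk 5: at line 4 remove [tnpt,xmzsq,ohit] add [snli,tlxm] -> 9 lines: kudto qghg nitv knx ybdx snli tlxm qmuam hwv
Hunk 6: at line 1 remove [nitv] add [uga,gvoqo] -> 10 lines: kudto qghg uga gvoqo knx ybdx snli tlxm qmuam hwv
Hunk 7: at line 4 remove [ybdx,snli,tlxm] add [pvpjt,tys] -> 9 lines: kudto qghg uga gvoqo knx pvpjt tys qmuam hwv
Final line count: 9

Answer: 9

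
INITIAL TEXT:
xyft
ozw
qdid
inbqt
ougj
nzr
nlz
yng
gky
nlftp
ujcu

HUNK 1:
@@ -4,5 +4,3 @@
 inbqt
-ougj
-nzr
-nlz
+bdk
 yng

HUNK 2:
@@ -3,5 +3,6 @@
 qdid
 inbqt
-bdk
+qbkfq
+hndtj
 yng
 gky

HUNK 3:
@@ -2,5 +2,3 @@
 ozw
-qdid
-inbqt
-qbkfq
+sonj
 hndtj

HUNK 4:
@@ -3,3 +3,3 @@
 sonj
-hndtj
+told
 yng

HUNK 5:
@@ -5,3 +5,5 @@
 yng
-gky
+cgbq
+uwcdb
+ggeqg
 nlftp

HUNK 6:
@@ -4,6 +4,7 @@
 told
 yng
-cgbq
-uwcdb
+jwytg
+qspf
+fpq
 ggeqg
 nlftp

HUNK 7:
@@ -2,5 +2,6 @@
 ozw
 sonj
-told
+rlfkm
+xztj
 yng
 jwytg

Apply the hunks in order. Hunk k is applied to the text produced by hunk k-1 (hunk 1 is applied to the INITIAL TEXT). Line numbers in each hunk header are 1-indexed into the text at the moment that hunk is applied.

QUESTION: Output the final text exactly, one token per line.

Hunk 1: at line 4 remove [ougj,nzr,nlz] add [bdk] -> 9 lines: xyft ozw qdid inbqt bdk yng gky nlftp ujcu
Hunk 2: at line 3 remove [bdk] add [qbkfq,hndtj] -> 10 lines: xyft ozw qdid inbqt qbkfq hndtj yng gky nlftp ujcu
Hunk 3: at line 2 remove [qdid,inbqt,qbkfq] add [sonj] -> 8 lines: xyft ozw sonj hndtj yng gky nlftp ujcu
Hunk 4: at line 3 remove [hndtj] add [told] -> 8 lines: xyft ozw sonj told yng gky nlftp ujcu
Hunk 5: at line 5 remove [gky] add [cgbq,uwcdb,ggeqg] -> 10 lines: xyft ozw sonj told yng cgbq uwcdb ggeqg nlftp ujcu
Hunk 6: at line 4 remove [cgbq,uwcdb] add [jwytg,qspf,fpq] -> 11 lines: xyft ozw sonj told yng jwytg qspf fpq ggeqg nlftp ujcu
Hunk 7: at line 2 remove [told] add [rlfkm,xztj] -> 12 lines: xyft ozw sonj rlfkm xztj yng jwytg qspf fpq ggeqg nlftp ujcu

Answer: xyft
ozw
sonj
rlfkm
xztj
yng
jwytg
qspf
fpq
ggeqg
nlftp
ujcu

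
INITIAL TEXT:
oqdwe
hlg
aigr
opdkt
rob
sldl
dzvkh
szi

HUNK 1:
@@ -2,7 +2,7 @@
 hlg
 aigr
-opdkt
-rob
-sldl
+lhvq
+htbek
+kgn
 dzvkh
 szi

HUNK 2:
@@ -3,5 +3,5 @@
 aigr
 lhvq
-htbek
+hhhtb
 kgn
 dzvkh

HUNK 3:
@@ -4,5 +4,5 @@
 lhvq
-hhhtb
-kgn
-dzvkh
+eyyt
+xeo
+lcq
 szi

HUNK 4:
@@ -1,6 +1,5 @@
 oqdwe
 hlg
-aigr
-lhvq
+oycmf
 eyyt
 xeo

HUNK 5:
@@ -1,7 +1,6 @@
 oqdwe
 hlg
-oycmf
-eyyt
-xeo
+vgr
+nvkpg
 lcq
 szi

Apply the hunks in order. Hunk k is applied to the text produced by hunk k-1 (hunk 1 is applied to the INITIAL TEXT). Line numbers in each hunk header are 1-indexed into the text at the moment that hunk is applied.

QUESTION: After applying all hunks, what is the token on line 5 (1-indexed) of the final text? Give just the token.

Hunk 1: at line 2 remove [opdkt,rob,sldl] add [lhvq,htbek,kgn] -> 8 lines: oqdwe hlg aigr lhvq htbek kgn dzvkh szi
Hunk 2: at line 3 remove [htbek] add [hhhtb] -> 8 lines: oqdwe hlg aigr lhvq hhhtb kgn dzvkh szi
Hunk 3: at line 4 remove [hhhtb,kgn,dzvkh] add [eyyt,xeo,lcq] -> 8 lines: oqdwe hlg aigr lhvq eyyt xeo lcq szi
Hunk 4: at line 1 remove [aigr,lhvq] add [oycmf] -> 7 lines: oqdwe hlg oycmf eyyt xeo lcq szi
Hunk 5: at line 1 remove [oycmf,eyyt,xeo] add [vgr,nvkpg] -> 6 lines: oqdwe hlg vgr nvkpg lcq szi
Final line 5: lcq

Answer: lcq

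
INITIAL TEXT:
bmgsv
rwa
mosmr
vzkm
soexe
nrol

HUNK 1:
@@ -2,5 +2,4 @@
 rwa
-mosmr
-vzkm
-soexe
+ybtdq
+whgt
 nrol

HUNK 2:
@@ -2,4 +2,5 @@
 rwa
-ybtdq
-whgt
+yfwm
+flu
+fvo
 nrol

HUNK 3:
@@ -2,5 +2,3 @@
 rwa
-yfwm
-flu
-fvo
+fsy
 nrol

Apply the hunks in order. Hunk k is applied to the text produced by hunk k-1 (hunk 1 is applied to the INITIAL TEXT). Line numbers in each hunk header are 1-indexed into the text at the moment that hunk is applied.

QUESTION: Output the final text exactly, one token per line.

Hunk 1: at line 2 remove [mosmr,vzkm,soexe] add [ybtdq,whgt] -> 5 lines: bmgsv rwa ybtdq whgt nrol
Hunk 2: at line 2 remove [ybtdq,whgt] add [yfwm,flu,fvo] -> 6 lines: bmgsv rwa yfwm flu fvo nrol
Hunk 3: at line 2 remove [yfwm,flu,fvo] add [fsy] -> 4 lines: bmgsv rwa fsy nrol

Answer: bmgsv
rwa
fsy
nrol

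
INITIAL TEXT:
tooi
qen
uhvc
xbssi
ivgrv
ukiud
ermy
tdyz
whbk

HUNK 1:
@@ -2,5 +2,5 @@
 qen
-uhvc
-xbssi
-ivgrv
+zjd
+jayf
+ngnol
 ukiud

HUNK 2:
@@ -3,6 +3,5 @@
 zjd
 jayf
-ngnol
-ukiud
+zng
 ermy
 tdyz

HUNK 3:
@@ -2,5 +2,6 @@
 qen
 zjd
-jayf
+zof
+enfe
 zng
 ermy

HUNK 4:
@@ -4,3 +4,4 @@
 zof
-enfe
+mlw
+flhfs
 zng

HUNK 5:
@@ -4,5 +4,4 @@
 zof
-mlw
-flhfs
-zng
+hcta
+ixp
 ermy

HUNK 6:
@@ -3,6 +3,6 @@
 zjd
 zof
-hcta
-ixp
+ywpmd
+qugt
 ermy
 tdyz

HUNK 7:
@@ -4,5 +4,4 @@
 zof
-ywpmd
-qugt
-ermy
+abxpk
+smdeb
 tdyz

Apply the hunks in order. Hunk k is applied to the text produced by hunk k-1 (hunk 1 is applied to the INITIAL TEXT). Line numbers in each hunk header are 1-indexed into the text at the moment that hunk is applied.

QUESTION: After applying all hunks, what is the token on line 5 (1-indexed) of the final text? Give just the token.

Answer: abxpk

Derivation:
Hunk 1: at line 2 remove [uhvc,xbssi,ivgrv] add [zjd,jayf,ngnol] -> 9 lines: tooi qen zjd jayf ngnol ukiud ermy tdyz whbk
Hunk 2: at line 3 remove [ngnol,ukiud] add [zng] -> 8 lines: tooi qen zjd jayf zng ermy tdyz whbk
Hunk 3: at line 2 remove [jayf] add [zof,enfe] -> 9 lines: tooi qen zjd zof enfe zng ermy tdyz whbk
Hunk 4: at line 4 remove [enfe] add [mlw,flhfs] -> 10 lines: tooi qen zjd zof mlw flhfs zng ermy tdyz whbk
Hunk 5: at line 4 remove [mlw,flhfs,zng] add [hcta,ixp] -> 9 lines: tooi qen zjd zof hcta ixp ermy tdyz whbk
Hunk 6: at line 3 remove [hcta,ixp] add [ywpmd,qugt] -> 9 lines: tooi qen zjd zof ywpmd qugt ermy tdyz whbk
Hunk 7: at line 4 remove [ywpmd,qugt,ermy] add [abxpk,smdeb] -> 8 lines: tooi qen zjd zof abxpk smdeb tdyz whbk
Final line 5: abxpk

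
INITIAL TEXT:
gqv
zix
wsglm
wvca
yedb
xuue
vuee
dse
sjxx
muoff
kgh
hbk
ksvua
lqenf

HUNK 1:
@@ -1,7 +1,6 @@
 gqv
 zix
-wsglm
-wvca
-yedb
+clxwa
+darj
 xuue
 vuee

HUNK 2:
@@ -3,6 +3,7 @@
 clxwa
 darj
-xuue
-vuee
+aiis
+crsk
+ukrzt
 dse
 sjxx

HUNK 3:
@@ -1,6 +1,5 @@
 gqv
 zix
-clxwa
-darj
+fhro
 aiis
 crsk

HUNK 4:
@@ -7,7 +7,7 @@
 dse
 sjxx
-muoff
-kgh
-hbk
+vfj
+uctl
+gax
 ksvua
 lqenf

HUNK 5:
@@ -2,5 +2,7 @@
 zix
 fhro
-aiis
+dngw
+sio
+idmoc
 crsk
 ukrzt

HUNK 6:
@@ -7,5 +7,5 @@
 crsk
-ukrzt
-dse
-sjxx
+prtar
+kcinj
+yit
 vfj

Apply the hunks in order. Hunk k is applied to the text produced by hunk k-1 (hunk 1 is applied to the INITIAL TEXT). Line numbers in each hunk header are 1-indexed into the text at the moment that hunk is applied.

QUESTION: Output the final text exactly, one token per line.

Hunk 1: at line 1 remove [wsglm,wvca,yedb] add [clxwa,darj] -> 13 lines: gqv zix clxwa darj xuue vuee dse sjxx muoff kgh hbk ksvua lqenf
Hunk 2: at line 3 remove [xuue,vuee] add [aiis,crsk,ukrzt] -> 14 lines: gqv zix clxwa darj aiis crsk ukrzt dse sjxx muoff kgh hbk ksvua lqenf
Hunk 3: at line 1 remove [clxwa,darj] add [fhro] -> 13 lines: gqv zix fhro aiis crsk ukrzt dse sjxx muoff kgh hbk ksvua lqenf
Hunk 4: at line 7 remove [muoff,kgh,hbk] add [vfj,uctl,gax] -> 13 lines: gqv zix fhro aiis crsk ukrzt dse sjxx vfj uctl gax ksvua lqenf
Hunk 5: at line 2 remove [aiis] add [dngw,sio,idmoc] -> 15 lines: gqv zix fhro dngw sio idmoc crsk ukrzt dse sjxx vfj uctl gax ksvua lqenf
Hunk 6: at line 7 remove [ukrzt,dse,sjxx] add [prtar,kcinj,yit] -> 15 lines: gqv zix fhro dngw sio idmoc crsk prtar kcinj yit vfj uctl gax ksvua lqenf

Answer: gqv
zix
fhro
dngw
sio
idmoc
crsk
prtar
kcinj
yit
vfj
uctl
gax
ksvua
lqenf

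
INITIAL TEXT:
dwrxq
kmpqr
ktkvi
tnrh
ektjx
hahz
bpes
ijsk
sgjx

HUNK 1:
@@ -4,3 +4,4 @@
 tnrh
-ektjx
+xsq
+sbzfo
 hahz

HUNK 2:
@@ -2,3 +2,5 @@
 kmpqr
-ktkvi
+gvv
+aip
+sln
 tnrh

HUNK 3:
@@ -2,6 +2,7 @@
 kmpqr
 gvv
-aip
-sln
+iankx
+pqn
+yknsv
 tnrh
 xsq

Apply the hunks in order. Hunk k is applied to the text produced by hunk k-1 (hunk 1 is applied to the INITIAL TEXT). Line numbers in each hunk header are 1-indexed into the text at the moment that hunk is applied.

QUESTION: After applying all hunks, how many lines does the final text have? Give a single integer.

Hunk 1: at line 4 remove [ektjx] add [xsq,sbzfo] -> 10 lines: dwrxq kmpqr ktkvi tnrh xsq sbzfo hahz bpes ijsk sgjx
Hunk 2: at line 2 remove [ktkvi] add [gvv,aip,sln] -> 12 lines: dwrxq kmpqr gvv aip sln tnrh xsq sbzfo hahz bpes ijsk sgjx
Hunk 3: at line 2 remove [aip,sln] add [iankx,pqn,yknsv] -> 13 lines: dwrxq kmpqr gvv iankx pqn yknsv tnrh xsq sbzfo hahz bpes ijsk sgjx
Final line count: 13

Answer: 13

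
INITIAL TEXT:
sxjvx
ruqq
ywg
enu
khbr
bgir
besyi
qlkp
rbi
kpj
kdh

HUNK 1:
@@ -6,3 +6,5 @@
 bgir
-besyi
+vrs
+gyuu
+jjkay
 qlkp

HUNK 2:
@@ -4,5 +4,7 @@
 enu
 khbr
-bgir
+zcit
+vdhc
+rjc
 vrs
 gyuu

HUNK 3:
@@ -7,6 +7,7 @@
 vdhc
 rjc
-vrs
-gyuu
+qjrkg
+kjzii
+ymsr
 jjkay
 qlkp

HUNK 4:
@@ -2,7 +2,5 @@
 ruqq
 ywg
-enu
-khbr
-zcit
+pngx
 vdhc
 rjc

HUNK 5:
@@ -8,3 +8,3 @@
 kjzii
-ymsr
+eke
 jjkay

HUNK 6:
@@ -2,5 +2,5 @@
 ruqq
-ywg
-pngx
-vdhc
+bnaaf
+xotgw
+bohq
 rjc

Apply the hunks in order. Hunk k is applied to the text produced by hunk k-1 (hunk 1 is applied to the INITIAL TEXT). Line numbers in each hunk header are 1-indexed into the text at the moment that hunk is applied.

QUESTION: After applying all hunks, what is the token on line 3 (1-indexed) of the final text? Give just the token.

Hunk 1: at line 6 remove [besyi] add [vrs,gyuu,jjkay] -> 13 lines: sxjvx ruqq ywg enu khbr bgir vrs gyuu jjkay qlkp rbi kpj kdh
Hunk 2: at line 4 remove [bgir] add [zcit,vdhc,rjc] -> 15 lines: sxjvx ruqq ywg enu khbr zcit vdhc rjc vrs gyuu jjkay qlkp rbi kpj kdh
Hunk 3: at line 7 remove [vrs,gyuu] add [qjrkg,kjzii,ymsr] -> 16 lines: sxjvx ruqq ywg enu khbr zcit vdhc rjc qjrkg kjzii ymsr jjkay qlkp rbi kpj kdh
Hunk 4: at line 2 remove [enu,khbr,zcit] add [pngx] -> 14 lines: sxjvx ruqq ywg pngx vdhc rjc qjrkg kjzii ymsr jjkay qlkp rbi kpj kdh
Hunk 5: at line 8 remove [ymsr] add [eke] -> 14 lines: sxjvx ruqq ywg pngx vdhc rjc qjrkg kjzii eke jjkay qlkp rbi kpj kdh
Hunk 6: at line 2 remove [ywg,pngx,vdhc] add [bnaaf,xotgw,bohq] -> 14 lines: sxjvx ruqq bnaaf xotgw bohq rjc qjrkg kjzii eke jjkay qlkp rbi kpj kdh
Final line 3: bnaaf

Answer: bnaaf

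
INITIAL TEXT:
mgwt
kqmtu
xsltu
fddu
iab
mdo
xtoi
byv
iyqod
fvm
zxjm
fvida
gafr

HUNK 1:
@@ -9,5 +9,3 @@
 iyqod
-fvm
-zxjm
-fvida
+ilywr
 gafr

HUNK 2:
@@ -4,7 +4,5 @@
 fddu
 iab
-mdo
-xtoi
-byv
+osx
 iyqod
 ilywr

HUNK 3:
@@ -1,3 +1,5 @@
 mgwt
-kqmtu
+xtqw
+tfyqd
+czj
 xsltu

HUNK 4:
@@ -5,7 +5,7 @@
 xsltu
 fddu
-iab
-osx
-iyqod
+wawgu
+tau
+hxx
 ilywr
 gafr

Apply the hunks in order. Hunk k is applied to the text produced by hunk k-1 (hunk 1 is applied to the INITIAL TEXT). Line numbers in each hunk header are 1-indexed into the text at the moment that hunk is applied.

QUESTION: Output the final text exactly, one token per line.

Hunk 1: at line 9 remove [fvm,zxjm,fvida] add [ilywr] -> 11 lines: mgwt kqmtu xsltu fddu iab mdo xtoi byv iyqod ilywr gafr
Hunk 2: at line 4 remove [mdo,xtoi,byv] add [osx] -> 9 lines: mgwt kqmtu xsltu fddu iab osx iyqod ilywr gafr
Hunk 3: at line 1 remove [kqmtu] add [xtqw,tfyqd,czj] -> 11 lines: mgwt xtqw tfyqd czj xsltu fddu iab osx iyqod ilywr gafr
Hunk 4: at line 5 remove [iab,osx,iyqod] add [wawgu,tau,hxx] -> 11 lines: mgwt xtqw tfyqd czj xsltu fddu wawgu tau hxx ilywr gafr

Answer: mgwt
xtqw
tfyqd
czj
xsltu
fddu
wawgu
tau
hxx
ilywr
gafr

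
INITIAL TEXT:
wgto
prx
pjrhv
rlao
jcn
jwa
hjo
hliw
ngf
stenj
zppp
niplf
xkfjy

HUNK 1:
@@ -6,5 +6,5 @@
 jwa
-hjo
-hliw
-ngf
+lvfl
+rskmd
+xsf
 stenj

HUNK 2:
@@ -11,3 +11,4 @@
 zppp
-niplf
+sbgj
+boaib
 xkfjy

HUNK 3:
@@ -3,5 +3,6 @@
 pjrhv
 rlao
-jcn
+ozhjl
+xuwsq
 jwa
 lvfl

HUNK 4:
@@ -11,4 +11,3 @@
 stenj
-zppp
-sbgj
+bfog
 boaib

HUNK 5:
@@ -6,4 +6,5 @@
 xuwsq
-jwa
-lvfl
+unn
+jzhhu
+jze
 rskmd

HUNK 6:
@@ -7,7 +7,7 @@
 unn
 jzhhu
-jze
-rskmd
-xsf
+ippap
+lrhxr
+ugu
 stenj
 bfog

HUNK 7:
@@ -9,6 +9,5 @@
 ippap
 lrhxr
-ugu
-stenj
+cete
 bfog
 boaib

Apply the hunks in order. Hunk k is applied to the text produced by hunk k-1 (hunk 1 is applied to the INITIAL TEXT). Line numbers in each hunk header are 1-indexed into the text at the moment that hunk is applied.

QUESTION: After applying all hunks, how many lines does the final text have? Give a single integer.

Hunk 1: at line 6 remove [hjo,hliw,ngf] add [lvfl,rskmd,xsf] -> 13 lines: wgto prx pjrhv rlao jcn jwa lvfl rskmd xsf stenj zppp niplf xkfjy
Hunk 2: at line 11 remove [niplf] add [sbgj,boaib] -> 14 lines: wgto prx pjrhv rlao jcn jwa lvfl rskmd xsf stenj zppp sbgj boaib xkfjy
Hunk 3: at line 3 remove [jcn] add [ozhjl,xuwsq] -> 15 lines: wgto prx pjrhv rlao ozhjl xuwsq jwa lvfl rskmd xsf stenj zppp sbgj boaib xkfjy
Hunk 4: at line 11 remove [zppp,sbgj] add [bfog] -> 14 lines: wgto prx pjrhv rlao ozhjl xuwsq jwa lvfl rskmd xsf stenj bfog boaib xkfjy
Hunk 5: at line 6 remove [jwa,lvfl] add [unn,jzhhu,jze] -> 15 lines: wgto prx pjrhv rlao ozhjl xuwsq unn jzhhu jze rskmd xsf stenj bfog boaib xkfjy
Hunk 6: at line 7 remove [jze,rskmd,xsf] add [ippap,lrhxr,ugu] -> 15 lines: wgto prx pjrhv rlao ozhjl xuwsq unn jzhhu ippap lrhxr ugu stenj bfog boaib xkfjy
Hunk 7: at line 9 remove [ugu,stenj] add [cete] -> 14 lines: wgto prx pjrhv rlao ozhjl xuwsq unn jzhhu ippap lrhxr cete bfog boaib xkfjy
Final line count: 14

Answer: 14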